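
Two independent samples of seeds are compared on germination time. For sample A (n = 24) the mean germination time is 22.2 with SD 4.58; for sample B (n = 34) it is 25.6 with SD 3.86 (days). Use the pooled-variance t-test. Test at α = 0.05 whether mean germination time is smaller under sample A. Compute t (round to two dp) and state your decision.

Let group 1 = sample A, group 2 = sample B. H0: μ_1 = μ_2; H1: μ_1 < μ_2 (two-sample pooled-variance t-test, left-tailed).
s_p² = [(24−1)·4.58² + (34−1)·3.86²]/(24+34−2) = 17.3954
t = (22.2 − 25.6)/√[17.3954·(1/24 + 1/34)] = -3.06
df = n₁ + n₂ − 2 = 56
p-value = P(T ≤ -3.06) ≈ 0.0017
Since p ≈ 0.0017 < α = 0.05, reject H0; the data support H1.

t = -3.06; reject H0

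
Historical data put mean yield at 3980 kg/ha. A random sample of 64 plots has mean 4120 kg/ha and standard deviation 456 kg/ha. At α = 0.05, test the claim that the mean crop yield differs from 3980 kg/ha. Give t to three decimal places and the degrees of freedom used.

H0: μ = 3980; H1: μ ≠ 3980 (one-sample t-test, two-sided).
t = (x̄ − μ₀)/(s/√n) = (4120 − 3980)/(456/√64) = 2.456
df = n − 1 = 63
Two-sided p-value ≈ 0.0168
Since p ≈ 0.0168 < α = 0.05, reject H0; the data support H1.

t = 2.456, df = 63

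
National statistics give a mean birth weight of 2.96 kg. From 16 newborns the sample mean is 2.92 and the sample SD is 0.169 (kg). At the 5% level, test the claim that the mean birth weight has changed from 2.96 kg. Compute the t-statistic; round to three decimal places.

-0.947

H0: μ = 2.96; H1: μ ≠ 2.96 (one-sample t-test, two-sided).
t = (x̄ − μ₀)/(s/√n) = (2.92 − 2.96)/(0.169/√16) = -0.947
df = n − 1 = 15
Two-sided p-value ≈ 0.3588
Since p ≈ 0.3588 > α = 0.05, fail to reject H0; the data do not provide sufficient evidence against H0.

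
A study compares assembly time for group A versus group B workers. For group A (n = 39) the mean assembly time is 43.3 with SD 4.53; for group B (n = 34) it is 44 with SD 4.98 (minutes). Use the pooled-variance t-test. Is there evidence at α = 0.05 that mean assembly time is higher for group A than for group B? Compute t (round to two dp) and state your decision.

Let group 1 = group A, group 2 = group B. H0: μ_1 = μ_2; H1: μ_1 > μ_2 (two-sample pooled-variance t-test, right-tailed).
s_p² = [(39−1)·4.53² + (34−1)·4.98²]/(39+34−2) = 22.51
t = (43.3 − 44)/√[22.51·(1/39 + 1/34)] = -0.63
df = n₁ + n₂ − 2 = 71
p-value = P(T ≥ -0.63) ≈ 0.734
Since p ≈ 0.734 > α = 0.05, fail to reject H0; the evidence is not statistically significant.

t = -0.63; fail to reject H0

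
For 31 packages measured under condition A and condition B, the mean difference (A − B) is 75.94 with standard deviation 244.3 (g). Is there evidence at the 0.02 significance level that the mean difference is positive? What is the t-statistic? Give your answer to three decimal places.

H0: μ_d = 0; H1: μ_d > 0 (paired t-test on the differences, right-tailed).
t = d̄/(s_d/√n) = 75.94/(244.3/√31) = 1.731
df = n − 1 = 30
p-value = P(T ≥ 1.731) ≈ 0.0469
Since p ≈ 0.0469 > α = 0.02, fail to reject H0; the data do not provide sufficient evidence against H0.

1.731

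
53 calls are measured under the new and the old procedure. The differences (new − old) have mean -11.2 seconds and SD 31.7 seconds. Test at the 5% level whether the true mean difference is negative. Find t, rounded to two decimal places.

H0: μ_d = 0; H1: μ_d < 0 (paired t-test on the differences, left-tailed).
t = d̄/(s_d/√n) = -11.2/(31.7/√53) = -2.57
df = n − 1 = 52
p-value = P(T ≤ -2.57) ≈ 0.0065
Since p ≈ 0.0065 < α = 0.05, reject H0; the data support H1.

-2.57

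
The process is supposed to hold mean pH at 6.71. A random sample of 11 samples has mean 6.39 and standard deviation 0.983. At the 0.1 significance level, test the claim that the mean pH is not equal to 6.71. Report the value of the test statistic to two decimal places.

-1.08

H0: μ = 6.71; H1: μ ≠ 6.71 (one-sample t-test, two-sided).
t = (x̄ − μ₀)/(s/√n) = (6.39 − 6.71)/(0.983/√11) = -1.08
df = n − 1 = 10
Two-sided p-value ≈ 0.306
Since p ≈ 0.306 > α = 0.1, fail to reject H0; the evidence is not statistically significant.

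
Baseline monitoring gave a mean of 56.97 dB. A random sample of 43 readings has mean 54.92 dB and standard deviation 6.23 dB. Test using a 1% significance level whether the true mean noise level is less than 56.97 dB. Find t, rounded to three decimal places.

-2.158

H0: μ = 56.97; H1: μ < 56.97 (one-sample t-test, left-tailed).
t = (x̄ − μ₀)/(s/√n) = (54.92 − 56.97)/(6.23/√43) = -2.158
df = n − 1 = 42
p-value = P(T ≤ -2.158) ≈ 0.0184
Since p ≈ 0.0184 > α = 0.01, fail to reject H0; the data do not provide sufficient evidence against H0.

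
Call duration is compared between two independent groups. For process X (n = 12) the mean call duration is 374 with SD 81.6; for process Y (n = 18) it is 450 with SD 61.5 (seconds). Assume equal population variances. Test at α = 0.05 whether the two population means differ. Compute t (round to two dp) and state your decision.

Let group 1 = process X, group 2 = process Y. H0: μ_1 = μ_2; H1: μ_1 ≠ μ_2 (two-sample pooled-variance t-test, two-sided).
s_p² = [(12−1)·81.6² + (18−1)·61.5²]/(12+18−2) = 4912.23
t = (374 − 450)/√[4912.23·(1/12 + 1/18)] = -2.91
df = n₁ + n₂ − 2 = 28
Two-sided p-value ≈ 0.007
Since p ≈ 0.007 < α = 0.05, reject H0; the evidence is statistically significant.

t = -2.91; reject H0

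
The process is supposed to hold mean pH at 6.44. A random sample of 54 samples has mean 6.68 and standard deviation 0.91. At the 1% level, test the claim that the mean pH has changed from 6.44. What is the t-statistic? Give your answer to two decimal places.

1.94

H0: μ = 6.44; H1: μ ≠ 6.44 (one-sample t-test, two-sided).
t = (x̄ − μ₀)/(s/√n) = (6.68 − 6.44)/(0.91/√54) = 1.94
df = n − 1 = 53
Two-sided p-value ≈ 0.0580
Since p ≈ 0.0580 > α = 0.01, fail to reject H0; the evidence is not statistically significant.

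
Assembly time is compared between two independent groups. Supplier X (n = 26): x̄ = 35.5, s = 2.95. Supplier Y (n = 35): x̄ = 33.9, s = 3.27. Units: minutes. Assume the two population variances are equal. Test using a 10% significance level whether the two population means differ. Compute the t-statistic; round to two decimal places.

1.97

Let group 1 = supplier X, group 2 = supplier Y. H0: μ_1 = μ_2; H1: μ_1 ≠ μ_2 (two-sample pooled-variance t-test, two-sided).
s_p² = [(26−1)·2.95² + (35−1)·3.27²]/(26+35−2) = 9.84951
t = (35.5 − 33.9)/√[9.84951·(1/26 + 1/35)] = 1.97
df = n₁ + n₂ − 2 = 59
Two-sided p-value ≈ 0.0536
Since p ≈ 0.0536 < α = 0.1, reject H0; the evidence is statistically significant.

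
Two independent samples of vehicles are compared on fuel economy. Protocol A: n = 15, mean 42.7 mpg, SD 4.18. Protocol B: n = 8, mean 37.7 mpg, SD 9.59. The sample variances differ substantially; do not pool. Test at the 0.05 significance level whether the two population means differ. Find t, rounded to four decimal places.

Let group 1 = protocol A, group 2 = protocol B. H0: μ_1 = μ_2; H1: μ_1 ≠ μ_2 (Welch's two-sample t-test, two-sided).
t = (x̄_1 − x̄_2)/√(s_1²/n_1 + s_2²/n_2) = (42.7 − 37.7)/√(4.18²/15 + 9.59²/8) = 1.4052
Welch–Satterthwaite df ≈ 8.45
Two-sided p-value ≈ 0.196
Since p ≈ 0.196 > α = 0.05, fail to reject H0; the evidence is not statistically significant.

1.4052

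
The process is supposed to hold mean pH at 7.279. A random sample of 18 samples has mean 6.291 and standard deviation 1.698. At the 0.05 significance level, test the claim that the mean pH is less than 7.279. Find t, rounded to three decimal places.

-2.469

H0: μ = 7.279; H1: μ < 7.279 (one-sample t-test, left-tailed).
t = (x̄ − μ₀)/(s/√n) = (6.291 − 7.279)/(1.698/√18) = -2.469
df = n − 1 = 17
p-value = P(T ≤ -2.469) ≈ 0.012
Since p ≈ 0.012 < α = 0.05, reject H0; the evidence is statistically significant.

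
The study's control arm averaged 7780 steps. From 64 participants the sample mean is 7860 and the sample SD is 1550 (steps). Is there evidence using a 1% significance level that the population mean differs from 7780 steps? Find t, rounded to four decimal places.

0.4129

H0: μ = 7780; H1: μ ≠ 7780 (one-sample t-test, two-sided).
t = (x̄ − μ₀)/(s/√n) = (7860 − 7780)/(1550/√64) = 0.4129
df = n − 1 = 63
Two-sided p-value ≈ 0.681
Since p ≈ 0.681 > α = 0.01, fail to reject H0; the evidence is not statistically significant.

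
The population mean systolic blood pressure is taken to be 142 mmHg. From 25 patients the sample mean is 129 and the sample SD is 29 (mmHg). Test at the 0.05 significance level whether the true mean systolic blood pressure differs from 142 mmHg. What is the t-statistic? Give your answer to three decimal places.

H0: μ = 142; H1: μ ≠ 142 (one-sample t-test, two-sided).
t = (x̄ − μ₀)/(s/√n) = (129 − 142)/(29/√25) = -2.241
df = n − 1 = 24
Two-sided p-value ≈ 0.0345
Since p ≈ 0.0345 < α = 0.05, reject H0; the evidence is statistically significant.

-2.241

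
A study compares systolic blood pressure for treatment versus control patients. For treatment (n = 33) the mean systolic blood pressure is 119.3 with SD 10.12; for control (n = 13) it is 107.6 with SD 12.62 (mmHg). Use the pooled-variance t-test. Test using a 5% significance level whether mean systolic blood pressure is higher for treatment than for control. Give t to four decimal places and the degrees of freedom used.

Let group 1 = treatment, group 2 = control. H0: μ_1 = μ_2; H1: μ_1 > μ_2 (two-sample pooled-variance t-test, right-tailed).
s_p² = [(33−1)·10.12² + (13−1)·12.62²]/(33+13−2) = 117.919
t = (119.3 − 107.6)/√[117.919·(1/33 + 1/13)] = 3.2904
df = n₁ + n₂ − 2 = 44
p-value = P(T ≥ 3.2904) ≈ 0.0010
Since p ≈ 0.0010 < α = 0.05, reject H0; the data support H1.

t = 3.2904, df = 44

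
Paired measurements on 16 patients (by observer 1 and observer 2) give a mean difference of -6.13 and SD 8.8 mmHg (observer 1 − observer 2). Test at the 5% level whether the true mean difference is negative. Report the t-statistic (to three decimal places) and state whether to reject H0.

t = -2.786; reject H0

H0: μ_d = 0; H1: μ_d < 0 (paired t-test on the differences, left-tailed).
t = d̄/(s_d/√n) = -6.13/(8.8/√16) = -2.786
df = n − 1 = 15
p-value = P(T ≤ -2.786) ≈ 0.0069
Since p ≈ 0.0069 < α = 0.05, reject H0; the data support H1.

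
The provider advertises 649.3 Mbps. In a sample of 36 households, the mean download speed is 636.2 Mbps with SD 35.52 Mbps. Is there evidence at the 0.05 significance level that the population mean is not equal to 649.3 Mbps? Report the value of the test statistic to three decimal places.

-2.213

H0: μ = 649.3; H1: μ ≠ 649.3 (one-sample t-test, two-sided).
t = (x̄ − μ₀)/(s/√n) = (636.2 − 649.3)/(35.52/√36) = -2.213
df = n − 1 = 35
Two-sided p-value ≈ 0.034
Since p ≈ 0.034 < α = 0.05, reject H0; the data support H1.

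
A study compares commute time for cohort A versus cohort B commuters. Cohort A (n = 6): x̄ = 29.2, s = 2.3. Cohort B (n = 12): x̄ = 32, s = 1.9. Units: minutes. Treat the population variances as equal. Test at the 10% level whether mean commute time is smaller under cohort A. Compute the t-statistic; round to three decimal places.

-2.754

Let group 1 = cohort A, group 2 = cohort B. H0: μ_1 = μ_2; H1: μ_1 < μ_2 (two-sample pooled-variance t-test, left-tailed).
s_p² = [(6−1)·2.3² + (12−1)·1.9²]/(6+12−2) = 4.135
t = (29.2 − 32)/√[4.135·(1/6 + 1/12)] = -2.754
df = n₁ + n₂ − 2 = 16
p-value = P(T ≤ -2.754) ≈ 0.007
Since p ≈ 0.007 < α = 0.1, reject H0; the data support H1.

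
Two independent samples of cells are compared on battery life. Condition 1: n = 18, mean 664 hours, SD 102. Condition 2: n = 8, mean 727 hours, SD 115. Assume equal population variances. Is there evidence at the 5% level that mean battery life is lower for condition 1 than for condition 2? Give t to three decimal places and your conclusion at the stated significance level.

Let group 1 = condition 1, group 2 = condition 2. H0: μ_1 = μ_2; H1: μ_1 < μ_2 (two-sample pooled-variance t-test, left-tailed).
s_p² = [(18−1)·102² + (8−1)·115²]/(18+8−2) = 11226.8
t = (664 − 727)/√[11226.8·(1/18 + 1/8)] = -1.399
df = n₁ + n₂ − 2 = 24
p-value = P(T ≤ -1.399) ≈ 0.0873
Since p ≈ 0.0873 > α = 0.05, fail to reject H0; the evidence is not statistically significant.

t = -1.399; fail to reject H0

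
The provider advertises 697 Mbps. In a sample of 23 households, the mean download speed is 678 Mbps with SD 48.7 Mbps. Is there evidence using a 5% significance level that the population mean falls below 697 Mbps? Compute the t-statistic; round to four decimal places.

-1.8711

H0: μ = 697; H1: μ < 697 (one-sample t-test, left-tailed).
t = (x̄ − μ₀)/(s/√n) = (678 − 697)/(48.7/√23) = -1.8711
df = n − 1 = 22
p-value = P(T ≤ -1.8711) ≈ 0.037
Since p ≈ 0.037 < α = 0.05, reject H0; the evidence is statistically significant.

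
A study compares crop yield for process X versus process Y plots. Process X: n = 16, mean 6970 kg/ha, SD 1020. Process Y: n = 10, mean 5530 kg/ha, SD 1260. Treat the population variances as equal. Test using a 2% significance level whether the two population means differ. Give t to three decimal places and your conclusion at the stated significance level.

Let group 1 = process X, group 2 = process Y. H0: μ_1 = μ_2; H1: μ_1 ≠ μ_2 (two-sample pooled-variance t-test, two-sided).
s_p² = [(16−1)·1020² + (10−1)·1260²]/(16+10−2) = 1245600
t = (6970 − 5530)/√[1245600·(1/16 + 1/10)] = 3.201
df = n₁ + n₂ − 2 = 24
Two-sided p-value ≈ 0.004
Since p ≈ 0.004 < α = 0.02, reject H0; the evidence is statistically significant.

t = 3.201; reject H0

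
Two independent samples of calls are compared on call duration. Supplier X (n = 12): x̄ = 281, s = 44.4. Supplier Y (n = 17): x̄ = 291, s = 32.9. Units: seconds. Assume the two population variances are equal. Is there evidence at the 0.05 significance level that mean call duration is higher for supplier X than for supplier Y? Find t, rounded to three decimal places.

-0.698

Let group 1 = supplier X, group 2 = supplier Y. H0: μ_1 = μ_2; H1: μ_1 > μ_2 (two-sample pooled-variance t-test, right-tailed).
s_p² = [(12−1)·44.4² + (17−1)·32.9²]/(12+17−2) = 1444.57
t = (281 − 291)/√[1444.57·(1/12 + 1/17)] = -0.698
df = n₁ + n₂ − 2 = 27
p-value = P(T ≥ -0.698) ≈ 0.754
Since p ≈ 0.754 > α = 0.05, fail to reject H0; the evidence is not statistically significant.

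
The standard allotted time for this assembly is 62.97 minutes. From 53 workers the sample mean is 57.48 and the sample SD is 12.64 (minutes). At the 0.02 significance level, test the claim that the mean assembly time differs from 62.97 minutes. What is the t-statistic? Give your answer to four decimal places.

-3.1620

H0: μ = 62.97; H1: μ ≠ 62.97 (one-sample t-test, two-sided).
t = (x̄ − μ₀)/(s/√n) = (57.48 − 62.97)/(12.64/√53) = -3.1620
df = n − 1 = 52
Two-sided p-value ≈ 0.003
Since p ≈ 0.003 < α = 0.02, reject H0; the evidence is statistically significant.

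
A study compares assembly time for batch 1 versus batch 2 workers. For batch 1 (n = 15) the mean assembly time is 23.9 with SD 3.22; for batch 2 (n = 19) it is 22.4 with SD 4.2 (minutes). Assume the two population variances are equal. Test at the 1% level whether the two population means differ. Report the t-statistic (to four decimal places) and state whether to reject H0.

Let group 1 = batch 1, group 2 = batch 2. H0: μ_1 = μ_2; H1: μ_1 ≠ μ_2 (two-sample pooled-variance t-test, two-sided).
s_p² = [(15−1)·3.22² + (19−1)·4.2²]/(15+19−2) = 14.4587
t = (23.9 − 22.4)/√[14.4587·(1/15 + 1/19)] = 1.1421
df = n₁ + n₂ − 2 = 32
Two-sided p-value ≈ 0.2619
Since p ≈ 0.2619 > α = 0.01, fail to reject H0; the evidence is not statistically significant.

t = 1.1421; fail to reject H0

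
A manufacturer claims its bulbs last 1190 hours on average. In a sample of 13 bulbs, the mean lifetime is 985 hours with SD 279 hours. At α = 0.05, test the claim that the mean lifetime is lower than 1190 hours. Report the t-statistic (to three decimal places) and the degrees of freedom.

t = -2.649, df = 12

H0: μ = 1190; H1: μ < 1190 (one-sample t-test, left-tailed).
t = (x̄ − μ₀)/(s/√n) = (985 − 1190)/(279/√13) = -2.649
df = n − 1 = 12
p-value = P(T ≤ -2.649) ≈ 0.011
Since p ≈ 0.011 < α = 0.05, reject H0; the evidence is statistically significant.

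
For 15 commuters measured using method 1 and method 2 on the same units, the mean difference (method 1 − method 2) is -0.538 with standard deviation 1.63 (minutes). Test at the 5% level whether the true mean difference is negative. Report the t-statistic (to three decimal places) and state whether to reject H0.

H0: μ_d = 0; H1: μ_d < 0 (paired t-test on the differences, left-tailed).
t = d̄/(s_d/√n) = -0.538/(1.63/√15) = -1.278
df = n − 1 = 14
p-value = P(T ≤ -1.278) ≈ 0.1110
Since p ≈ 0.1110 > α = 0.05, fail to reject H0; the data do not provide sufficient evidence against H0.

t = -1.278; fail to reject H0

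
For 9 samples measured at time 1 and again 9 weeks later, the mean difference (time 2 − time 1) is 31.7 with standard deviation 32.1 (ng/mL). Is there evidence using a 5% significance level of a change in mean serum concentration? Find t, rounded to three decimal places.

H0: μ_d = 0; H1: μ_d ≠ 0 (paired t-test on the differences, two-sided).
t = d̄/(s_d/√n) = 31.7/(32.1/√9) = 2.963
df = n − 1 = 8
Two-sided p-value ≈ 0.0181
Since p ≈ 0.0181 < α = 0.05, reject H0; the evidence is statistically significant.

2.963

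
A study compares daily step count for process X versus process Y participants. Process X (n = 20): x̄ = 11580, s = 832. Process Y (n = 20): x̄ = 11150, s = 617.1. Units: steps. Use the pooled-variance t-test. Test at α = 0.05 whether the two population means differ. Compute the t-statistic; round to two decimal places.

1.86

Let group 1 = process X, group 2 = process Y. H0: μ_1 = μ_2; H1: μ_1 ≠ μ_2 (two-sample pooled-variance t-test, two-sided).
s_p² = [(20−1)·832² + (20−1)·617.1²]/(20+20−2) = 536518
t = (11580 − 11150)/√[536518·(1/20 + 1/20)] = 1.86
df = n₁ + n₂ − 2 = 38
Two-sided p-value ≈ 0.071
Since p ≈ 0.071 > α = 0.05, fail to reject H0; the evidence is not statistically significant.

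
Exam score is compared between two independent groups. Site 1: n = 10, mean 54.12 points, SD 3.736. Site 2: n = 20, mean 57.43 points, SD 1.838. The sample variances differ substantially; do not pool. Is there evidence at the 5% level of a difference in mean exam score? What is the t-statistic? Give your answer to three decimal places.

-2.646

Let group 1 = site 1, group 2 = site 2. H0: μ_1 = μ_2; H1: μ_1 ≠ μ_2 (Welch's two-sample t-test, two-sided).
t = (x̄_1 − x̄_2)/√(s_1²/n_1 + s_2²/n_2) = (54.12 − 57.43)/√(3.736²/10 + 1.838²/20) = -2.646
Welch–Satterthwaite df ≈ 11.23
Two-sided p-value ≈ 0.0224
Since p ≈ 0.0224 < α = 0.05, reject H0; the data support H1.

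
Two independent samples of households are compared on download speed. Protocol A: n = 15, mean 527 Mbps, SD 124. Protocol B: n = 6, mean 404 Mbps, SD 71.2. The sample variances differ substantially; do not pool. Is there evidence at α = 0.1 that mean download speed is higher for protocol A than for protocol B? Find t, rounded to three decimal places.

Let group 1 = protocol A, group 2 = protocol B. H0: μ_1 = μ_2; H1: μ_1 > μ_2 (Welch's two-sample t-test, right-tailed).
t = (x̄_1 − x̄_2)/√(s_1²/n_1 + s_2²/n_2) = (527 − 404)/√(124²/15 + 71.2²/6) = 2.844
Welch–Satterthwaite df ≈ 16.05
p-value = P(T ≥ 2.844) ≈ 0.0058
Since p ≈ 0.0058 < α = 0.1, reject H0; the data support H1.

2.844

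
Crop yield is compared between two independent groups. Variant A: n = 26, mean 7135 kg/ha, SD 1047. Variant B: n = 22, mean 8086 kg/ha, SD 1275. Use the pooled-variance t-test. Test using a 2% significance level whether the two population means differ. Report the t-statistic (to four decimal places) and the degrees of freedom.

t = -2.8382, df = 46

Let group 1 = variant A, group 2 = variant B. H0: μ_1 = μ_2; H1: μ_1 ≠ μ_2 (two-sample pooled-variance t-test, two-sided).
s_p² = [(26−1)·1047² + (22−1)·1275²]/(26+22−2) = 1337900
t = (7135 − 8086)/√[1337900·(1/26 + 1/22)] = -2.8382
df = n₁ + n₂ − 2 = 46
Two-sided p-value ≈ 0.007
Since p ≈ 0.007 < α = 0.02, reject H0; the data support H1.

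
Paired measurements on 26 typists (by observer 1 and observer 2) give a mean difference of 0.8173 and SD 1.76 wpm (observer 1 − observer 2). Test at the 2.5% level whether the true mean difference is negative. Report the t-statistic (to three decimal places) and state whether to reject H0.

t = 2.368; fail to reject H0

H0: μ_d = 0; H1: μ_d < 0 (paired t-test on the differences, left-tailed).
t = d̄/(s_d/√n) = 0.8173/(1.76/√26) = 2.368
df = n − 1 = 25
p-value = P(T ≤ 2.368) ≈ 0.987
Since p ≈ 0.987 > α = 0.025, fail to reject H0; the data do not provide sufficient evidence against H0.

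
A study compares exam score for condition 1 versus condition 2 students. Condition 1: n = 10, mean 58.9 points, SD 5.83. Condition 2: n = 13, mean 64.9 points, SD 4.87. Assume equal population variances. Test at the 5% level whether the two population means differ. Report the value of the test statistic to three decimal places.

-2.690

Let group 1 = condition 1, group 2 = condition 2. H0: μ_1 = μ_2; H1: μ_1 ≠ μ_2 (two-sample pooled-variance t-test, two-sided).
s_p² = [(10−1)·5.83² + (13−1)·4.87²]/(10+13−2) = 28.1192
t = (58.9 − 64.9)/√[28.1192·(1/10 + 1/13)] = -2.690
df = n₁ + n₂ − 2 = 21
Two-sided p-value ≈ 0.014
Since p ≈ 0.014 < α = 0.05, reject H0; the data support H1.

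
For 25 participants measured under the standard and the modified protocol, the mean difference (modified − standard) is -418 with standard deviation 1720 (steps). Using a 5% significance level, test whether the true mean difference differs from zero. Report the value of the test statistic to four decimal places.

-1.2151

H0: μ_d = 0; H1: μ_d ≠ 0 (paired t-test on the differences, two-sided).
t = d̄/(s_d/√n) = -418/(1720/√25) = -1.2151
df = n − 1 = 24
Two-sided p-value ≈ 0.236
Since p ≈ 0.236 > α = 0.05, fail to reject H0; the data do not provide sufficient evidence against H0.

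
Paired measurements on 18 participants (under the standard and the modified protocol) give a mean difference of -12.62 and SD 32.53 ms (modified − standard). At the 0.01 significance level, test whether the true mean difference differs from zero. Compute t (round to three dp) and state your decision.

t = -1.646; fail to reject H0

H0: μ_d = 0; H1: μ_d ≠ 0 (paired t-test on the differences, two-sided).
t = d̄/(s_d/√n) = -12.62/(32.53/√18) = -1.646
df = n − 1 = 17
Two-sided p-value ≈ 0.118
Since p ≈ 0.118 > α = 0.01, fail to reject H0; the evidence is not statistically significant.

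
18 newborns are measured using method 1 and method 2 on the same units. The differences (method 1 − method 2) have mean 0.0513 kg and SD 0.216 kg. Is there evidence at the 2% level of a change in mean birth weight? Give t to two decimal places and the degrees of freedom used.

H0: μ_d = 0; H1: μ_d ≠ 0 (paired t-test on the differences, two-sided).
t = d̄/(s_d/√n) = 0.0513/(0.216/√18) = 1.01
df = n − 1 = 17
Two-sided p-value ≈ 0.328
Since p ≈ 0.328 > α = 0.02, fail to reject H0; the data do not provide sufficient evidence against H0.

t = 1.01, df = 17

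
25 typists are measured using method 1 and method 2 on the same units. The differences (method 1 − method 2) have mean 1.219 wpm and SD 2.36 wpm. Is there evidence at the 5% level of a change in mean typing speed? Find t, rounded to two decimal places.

2.58

H0: μ_d = 0; H1: μ_d ≠ 0 (paired t-test on the differences, two-sided).
t = d̄/(s_d/√n) = 1.219/(2.36/√25) = 2.58
df = n − 1 = 24
Two-sided p-value ≈ 0.0163
Since p ≈ 0.0163 < α = 0.05, reject H0; the evidence is statistically significant.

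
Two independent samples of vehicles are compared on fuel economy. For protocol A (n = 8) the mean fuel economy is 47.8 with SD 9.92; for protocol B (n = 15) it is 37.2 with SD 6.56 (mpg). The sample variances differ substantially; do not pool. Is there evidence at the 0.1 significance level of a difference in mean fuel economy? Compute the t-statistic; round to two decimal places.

2.72

Let group 1 = protocol A, group 2 = protocol B. H0: μ_1 = μ_2; H1: μ_1 ≠ μ_2 (Welch's two-sample t-test, two-sided).
t = (x̄_1 − x̄_2)/√(s_1²/n_1 + s_2²/n_2) = (47.8 − 37.2)/√(9.92²/8 + 6.56²/15) = 2.72
Welch–Satterthwaite df ≈ 10.36
Two-sided p-value ≈ 0.0209
Since p ≈ 0.0209 < α = 0.1, reject H0; the evidence is statistically significant.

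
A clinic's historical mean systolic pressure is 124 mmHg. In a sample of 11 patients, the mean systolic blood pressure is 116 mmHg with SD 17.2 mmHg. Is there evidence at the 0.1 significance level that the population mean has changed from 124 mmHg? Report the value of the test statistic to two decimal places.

H0: μ = 124; H1: μ ≠ 124 (one-sample t-test, two-sided).
t = (x̄ − μ₀)/(s/√n) = (116 − 124)/(17.2/√11) = -1.54
df = n − 1 = 10
Two-sided p-value ≈ 0.154
Since p ≈ 0.154 > α = 0.1, fail to reject H0; the evidence is not statistically significant.

-1.54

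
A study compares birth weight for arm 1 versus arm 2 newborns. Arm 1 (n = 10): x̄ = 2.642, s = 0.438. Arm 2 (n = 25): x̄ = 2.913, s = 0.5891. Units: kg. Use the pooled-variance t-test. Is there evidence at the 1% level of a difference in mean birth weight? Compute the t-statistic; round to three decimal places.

Let group 1 = arm 1, group 2 = arm 2. H0: μ_1 = μ_2; H1: μ_1 ≠ μ_2 (two-sample pooled-variance t-test, two-sided).
s_p² = [(10−1)·0.438² + (25−1)·0.5891²]/(10+25−2) = 0.304713
t = (2.642 − 2.913)/√[0.304713·(1/10 + 1/25)] = -1.312
df = n₁ + n₂ − 2 = 33
Two-sided p-value ≈ 0.1985
Since p ≈ 0.1985 > α = 0.01, fail to reject H0; the evidence is not statistically significant.

-1.312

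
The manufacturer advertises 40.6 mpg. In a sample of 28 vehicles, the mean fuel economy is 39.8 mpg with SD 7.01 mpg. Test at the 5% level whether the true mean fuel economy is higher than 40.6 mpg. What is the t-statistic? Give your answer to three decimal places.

H0: μ = 40.6; H1: μ > 40.6 (one-sample t-test, right-tailed).
t = (x̄ − μ₀)/(s/√n) = (39.8 − 40.6)/(7.01/√28) = -0.604
df = n − 1 = 27
p-value = P(T ≥ -0.604) ≈ 0.7245
Since p ≈ 0.7245 > α = 0.05, fail to reject H0; the data do not provide sufficient evidence against H0.

-0.604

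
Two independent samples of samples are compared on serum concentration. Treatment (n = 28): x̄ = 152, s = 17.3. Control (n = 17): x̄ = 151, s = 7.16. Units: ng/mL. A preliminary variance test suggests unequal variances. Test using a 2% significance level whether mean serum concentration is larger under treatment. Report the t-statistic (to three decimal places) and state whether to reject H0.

t = 0.270; fail to reject H0

Let group 1 = treatment, group 2 = control. H0: μ_1 = μ_2; H1: μ_1 > μ_2 (Welch's two-sample t-test, right-tailed).
t = (x̄_1 − x̄_2)/√(s_1²/n_1 + s_2²/n_2) = (152 − 151)/√(17.3²/28 + 7.16²/17) = 0.270
Welch–Satterthwaite df ≈ 39.13
p-value = P(T ≥ 0.270) ≈ 0.394
Since p ≈ 0.394 > α = 0.02, fail to reject H0; the evidence is not statistically significant.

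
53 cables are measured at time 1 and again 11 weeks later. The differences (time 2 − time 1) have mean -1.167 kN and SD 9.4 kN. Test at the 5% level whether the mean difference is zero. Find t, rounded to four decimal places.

H0: μ_d = 0; H1: μ_d ≠ 0 (paired t-test on the differences, two-sided).
t = d̄/(s_d/√n) = -1.167/(9.4/√53) = -0.9038
df = n − 1 = 52
Two-sided p-value ≈ 0.3703
Since p ≈ 0.3703 > α = 0.05, fail to reject H0; the evidence is not statistically significant.

-0.9038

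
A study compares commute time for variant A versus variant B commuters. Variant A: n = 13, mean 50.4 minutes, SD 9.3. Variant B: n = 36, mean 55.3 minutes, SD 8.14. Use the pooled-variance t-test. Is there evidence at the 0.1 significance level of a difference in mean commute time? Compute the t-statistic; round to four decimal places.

Let group 1 = variant A, group 2 = variant B. H0: μ_1 = μ_2; H1: μ_1 ≠ μ_2 (two-sample pooled-variance t-test, two-sided).
s_p² = [(13−1)·9.3² + (36−1)·8.14²]/(13+36−2) = 71.4248
t = (50.4 − 55.3)/√[71.4248·(1/13 + 1/36)] = -1.7918
df = n₁ + n₂ − 2 = 47
Two-sided p-value ≈ 0.0796
Since p ≈ 0.0796 < α = 0.1, reject H0; the data support H1.

-1.7918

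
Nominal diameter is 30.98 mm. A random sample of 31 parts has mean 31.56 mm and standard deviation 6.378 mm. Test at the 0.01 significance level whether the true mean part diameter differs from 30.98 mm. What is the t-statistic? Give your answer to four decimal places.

0.5063

H0: μ = 30.98; H1: μ ≠ 30.98 (one-sample t-test, two-sided).
t = (x̄ − μ₀)/(s/√n) = (31.56 − 30.98)/(6.378/√31) = 0.5063
df = n − 1 = 30
Two-sided p-value ≈ 0.6163
Since p ≈ 0.6163 > α = 0.01, fail to reject H0; the evidence is not statistically significant.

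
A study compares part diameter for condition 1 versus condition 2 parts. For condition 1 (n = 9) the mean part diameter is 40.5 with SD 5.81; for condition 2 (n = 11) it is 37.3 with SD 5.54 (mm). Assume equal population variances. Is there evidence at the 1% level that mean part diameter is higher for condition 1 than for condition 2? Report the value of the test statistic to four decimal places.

1.2575

Let group 1 = condition 1, group 2 = condition 2. H0: μ_1 = μ_2; H1: μ_1 > μ_2 (two-sample pooled-variance t-test, right-tailed).
s_p² = [(9−1)·5.81² + (11−1)·5.54²]/(9+11−2) = 32.0536
t = (40.5 − 37.3)/√[32.0536·(1/9 + 1/11)] = 1.2575
df = n₁ + n₂ − 2 = 18
p-value = P(T ≥ 1.2575) ≈ 0.112
Since p ≈ 0.112 > α = 0.01, fail to reject H0; the evidence is not statistically significant.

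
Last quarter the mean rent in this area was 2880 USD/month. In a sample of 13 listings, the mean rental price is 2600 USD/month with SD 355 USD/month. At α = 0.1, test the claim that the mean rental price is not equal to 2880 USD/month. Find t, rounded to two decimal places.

H0: μ = 2880; H1: μ ≠ 2880 (one-sample t-test, two-sided).
t = (x̄ − μ₀)/(s/√n) = (2600 − 2880)/(355/√13) = -2.84
df = n − 1 = 12
Two-sided p-value ≈ 0.0148
Since p ≈ 0.0148 < α = 0.1, reject H0; the evidence is statistically significant.

-2.84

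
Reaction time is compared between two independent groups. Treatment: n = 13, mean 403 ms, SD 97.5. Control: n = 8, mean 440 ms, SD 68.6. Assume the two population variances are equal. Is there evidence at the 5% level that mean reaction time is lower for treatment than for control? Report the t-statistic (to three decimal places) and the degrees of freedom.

t = -0.936, df = 19

Let group 1 = treatment, group 2 = control. H0: μ_1 = μ_2; H1: μ_1 < μ_2 (two-sample pooled-variance t-test, left-tailed).
s_p² = [(13−1)·97.5² + (8−1)·68.6²]/(13+8−2) = 7737.72
t = (403 − 440)/√[7737.72·(1/13 + 1/8)] = -0.936
df = n₁ + n₂ − 2 = 19
p-value = P(T ≤ -0.936) ≈ 0.180
Since p ≈ 0.180 > α = 0.05, fail to reject H0; the data do not provide sufficient evidence against H0.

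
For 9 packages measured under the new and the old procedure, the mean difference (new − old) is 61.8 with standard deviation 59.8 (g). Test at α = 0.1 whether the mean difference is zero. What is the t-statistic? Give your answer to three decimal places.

3.100

H0: μ_d = 0; H1: μ_d ≠ 0 (paired t-test on the differences, two-sided).
t = d̄/(s_d/√n) = 61.8/(59.8/√9) = 3.100
df = n − 1 = 8
Two-sided p-value ≈ 0.015
Since p ≈ 0.015 < α = 0.1, reject H0; the data support H1.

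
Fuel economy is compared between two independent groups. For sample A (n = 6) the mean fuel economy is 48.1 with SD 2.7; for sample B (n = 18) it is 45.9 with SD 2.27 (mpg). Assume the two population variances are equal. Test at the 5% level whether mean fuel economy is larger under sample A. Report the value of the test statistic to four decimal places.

1.9654

Let group 1 = sample A, group 2 = sample B. H0: μ_1 = μ_2; H1: μ_1 > μ_2 (two-sample pooled-variance t-test, right-tailed).
s_p² = [(6−1)·2.7² + (18−1)·2.27²]/(6+18−2) = 5.6386
t = (48.1 − 45.9)/√[5.6386·(1/6 + 1/18)] = 1.9654
df = n₁ + n₂ − 2 = 22
p-value = P(T ≥ 1.9654) ≈ 0.0311
Since p ≈ 0.0311 < α = 0.05, reject H0; the data support H1.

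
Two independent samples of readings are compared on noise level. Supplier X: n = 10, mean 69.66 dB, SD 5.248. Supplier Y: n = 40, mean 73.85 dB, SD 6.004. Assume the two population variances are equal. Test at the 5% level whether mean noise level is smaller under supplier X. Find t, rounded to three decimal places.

Let group 1 = supplier X, group 2 = supplier Y. H0: μ_1 = μ_2; H1: μ_1 < μ_2 (two-sample pooled-variance t-test, left-tailed).
s_p² = [(10−1)·5.248² + (40−1)·6.004²]/(10+40−2) = 34.453
t = (69.66 − 73.85)/√[34.453·(1/10 + 1/40)] = -2.019
df = n₁ + n₂ − 2 = 48
p-value = P(T ≤ -2.019) ≈ 0.025
Since p ≈ 0.025 < α = 0.05, reject H0; the evidence is statistically significant.

-2.019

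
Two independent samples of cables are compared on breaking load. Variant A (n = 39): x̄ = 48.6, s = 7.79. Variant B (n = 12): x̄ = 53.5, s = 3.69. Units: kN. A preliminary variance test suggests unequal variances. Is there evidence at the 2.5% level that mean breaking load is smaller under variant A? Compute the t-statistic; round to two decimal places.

Let group 1 = variant A, group 2 = variant B. H0: μ_1 = μ_2; H1: μ_1 < μ_2 (Welch's two-sample t-test, left-tailed).
t = (x̄_1 − x̄_2)/√(s_1²/n_1 + s_2²/n_2) = (48.6 − 53.5)/√(7.79²/39 + 3.69²/12) = -2.99
Welch–Satterthwaite df ≈ 40.05
p-value = P(T ≤ -2.99) ≈ 0.0024
Since p ≈ 0.0024 < α = 0.025, reject H0; the evidence is statistically significant.

-2.99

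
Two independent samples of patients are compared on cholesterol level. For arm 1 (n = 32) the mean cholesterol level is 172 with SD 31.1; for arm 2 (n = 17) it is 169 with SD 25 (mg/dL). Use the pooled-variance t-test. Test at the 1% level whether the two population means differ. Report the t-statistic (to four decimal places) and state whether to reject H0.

Let group 1 = arm 1, group 2 = arm 2. H0: μ_1 = μ_2; H1: μ_1 ≠ μ_2 (two-sample pooled-variance t-test, two-sided).
s_p² = [(32−1)·31.1² + (17−1)·25²]/(32+17−2) = 850.713
t = (172 − 169)/√[850.713·(1/32 + 1/17)] = 0.3427
df = n₁ + n₂ − 2 = 47
Two-sided p-value ≈ 0.733
Since p ≈ 0.733 > α = 0.01, fail to reject H0; the evidence is not statistically significant.

t = 0.3427; fail to reject H0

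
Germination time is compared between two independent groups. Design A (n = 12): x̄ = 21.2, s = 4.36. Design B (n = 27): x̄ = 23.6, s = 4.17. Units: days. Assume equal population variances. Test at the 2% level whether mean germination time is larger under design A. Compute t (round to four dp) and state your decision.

t = -1.6364; fail to reject H0

Let group 1 = design A, group 2 = design B. H0: μ_1 = μ_2; H1: μ_1 > μ_2 (two-sample pooled-variance t-test, right-tailed).
s_p² = [(12−1)·4.36² + (27−1)·4.17²]/(12+27−2) = 17.8707
t = (21.2 − 23.6)/√[17.8707·(1/12 + 1/27)] = -1.6364
df = n₁ + n₂ − 2 = 37
p-value = P(T ≥ -1.6364) ≈ 0.9449
Since p ≈ 0.9449 > α = 0.02, fail to reject H0; the data do not provide sufficient evidence against H0.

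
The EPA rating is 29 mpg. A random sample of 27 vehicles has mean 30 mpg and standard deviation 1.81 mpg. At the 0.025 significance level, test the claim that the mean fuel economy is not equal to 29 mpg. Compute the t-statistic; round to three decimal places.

2.871

H0: μ = 29; H1: μ ≠ 29 (one-sample t-test, two-sided).
t = (x̄ − μ₀)/(s/√n) = (30 − 29)/(1.81/√27) = 2.871
df = n − 1 = 26
Two-sided p-value ≈ 0.0080
Since p ≈ 0.0080 < α = 0.025, reject H0; the data support H1.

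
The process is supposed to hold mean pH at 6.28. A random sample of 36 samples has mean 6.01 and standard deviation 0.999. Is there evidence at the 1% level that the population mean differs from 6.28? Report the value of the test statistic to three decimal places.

-1.622

H0: μ = 6.28; H1: μ ≠ 6.28 (one-sample t-test, two-sided).
t = (x̄ − μ₀)/(s/√n) = (6.01 − 6.28)/(0.999/√36) = -1.622
df = n − 1 = 35
Two-sided p-value ≈ 0.1139
Since p ≈ 0.1139 > α = 0.01, fail to reject H0; the data do not provide sufficient evidence against H0.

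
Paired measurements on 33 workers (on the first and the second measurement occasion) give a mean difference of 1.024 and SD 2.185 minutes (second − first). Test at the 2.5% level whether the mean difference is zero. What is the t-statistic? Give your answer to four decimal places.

2.6922

H0: μ_d = 0; H1: μ_d ≠ 0 (paired t-test on the differences, two-sided).
t = d̄/(s_d/√n) = 1.024/(2.185/√33) = 2.6922
df = n − 1 = 32
Two-sided p-value ≈ 0.011
Since p ≈ 0.011 < α = 0.025, reject H0; the data support H1.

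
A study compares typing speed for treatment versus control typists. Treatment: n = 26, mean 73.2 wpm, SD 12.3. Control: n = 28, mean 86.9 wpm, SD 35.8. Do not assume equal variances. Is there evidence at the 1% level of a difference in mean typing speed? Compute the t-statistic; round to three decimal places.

Let group 1 = treatment, group 2 = control. H0: μ_1 = μ_2; H1: μ_1 ≠ μ_2 (Welch's two-sample t-test, two-sided).
t = (x̄_1 − x̄_2)/√(s_1²/n_1 + s_2²/n_2) = (73.2 − 86.9)/√(12.3²/26 + 35.8²/28) = -1.907
Welch–Satterthwaite df ≈ 33.71
Two-sided p-value ≈ 0.065
Since p ≈ 0.065 > α = 0.01, fail to reject H0; the evidence is not statistically significant.

-1.907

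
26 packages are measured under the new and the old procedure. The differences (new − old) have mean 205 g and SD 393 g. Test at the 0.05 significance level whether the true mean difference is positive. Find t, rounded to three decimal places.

2.660

H0: μ_d = 0; H1: μ_d > 0 (paired t-test on the differences, right-tailed).
t = d̄/(s_d/√n) = 205/(393/√26) = 2.660
df = n − 1 = 25
p-value = P(T ≥ 2.660) ≈ 0.007
Since p ≈ 0.007 < α = 0.05, reject H0; the evidence is statistically significant.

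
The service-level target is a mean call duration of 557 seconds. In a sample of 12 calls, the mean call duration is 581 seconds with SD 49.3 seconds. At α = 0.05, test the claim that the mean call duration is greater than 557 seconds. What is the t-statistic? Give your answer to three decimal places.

H0: μ = 557; H1: μ > 557 (one-sample t-test, right-tailed).
t = (x̄ − μ₀)/(s/√n) = (581 − 557)/(49.3/√12) = 1.686
df = n − 1 = 11
p-value = P(T ≥ 1.686) ≈ 0.0599
Since p ≈ 0.0599 > α = 0.05, fail to reject H0; the data do not provide sufficient evidence against H0.

1.686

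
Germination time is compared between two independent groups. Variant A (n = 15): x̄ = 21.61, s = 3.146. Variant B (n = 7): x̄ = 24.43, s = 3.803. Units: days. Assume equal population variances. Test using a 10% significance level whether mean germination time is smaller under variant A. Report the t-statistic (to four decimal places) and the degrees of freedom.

t = -1.8354, df = 20

Let group 1 = variant A, group 2 = variant B. H0: μ_1 = μ_2; H1: μ_1 < μ_2 (two-sample pooled-variance t-test, left-tailed).
s_p² = [(15−1)·3.146² + (7−1)·3.803²]/(15+7−2) = 11.267
t = (21.61 − 24.43)/√[11.267·(1/15 + 1/7)] = -1.8354
df = n₁ + n₂ − 2 = 20
p-value = P(T ≤ -1.8354) ≈ 0.0407
Since p ≈ 0.0407 < α = 0.1, reject H0; the data support H1.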